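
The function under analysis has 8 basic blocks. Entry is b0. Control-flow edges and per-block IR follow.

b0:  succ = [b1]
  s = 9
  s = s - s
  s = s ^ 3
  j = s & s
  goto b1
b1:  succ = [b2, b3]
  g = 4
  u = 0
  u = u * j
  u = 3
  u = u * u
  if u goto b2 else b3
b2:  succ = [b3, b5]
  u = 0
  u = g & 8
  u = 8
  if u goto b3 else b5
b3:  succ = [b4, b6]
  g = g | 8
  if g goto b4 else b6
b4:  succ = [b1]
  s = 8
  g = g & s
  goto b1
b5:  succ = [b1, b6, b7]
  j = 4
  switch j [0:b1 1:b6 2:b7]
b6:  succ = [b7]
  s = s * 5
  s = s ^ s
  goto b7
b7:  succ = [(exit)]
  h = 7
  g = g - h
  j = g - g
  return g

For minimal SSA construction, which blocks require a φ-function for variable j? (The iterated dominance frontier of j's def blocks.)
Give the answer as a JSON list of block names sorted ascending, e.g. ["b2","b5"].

idom tree: b1←b0 b2←b1 b3←b1 b4←b3 b5←b2 b6←b1 b7←b1
Dom at joins:
  b1: preds {b0,b4,b5}: {b0} ∩ {b0,b1,b3,b4} ∩ {b0,b1,b2,b5} = {b0}; idom=b0
  b3: preds {b1,b2}: {b0,b1} ∩ {b0,b1,b2} = {b0,b1}; idom=b1
  b6: preds {b3,b5}: {b0,b1,b3} ∩ {b0,b1,b2,b5} = {b0,b1}; idom=b1
  b7: preds {b5,b6}: {b0,b1,b2,b5} ∩ {b0,b1,b6} = {b0,b1}; idom=b1

DF walk-up:
  join b1 pred b0: · stop@b0
  join b1 pred b4: b4→b3→b1 stop@b0
  join b1 pred b5: b5→b2→b1 stop@b0
  join b3 pred b1: · stop@b1
  join b3 pred b2: b2 stop@b1
  join b6 pred b3: b3 stop@b1
  join b6 pred b5: b5→b2 stop@b1
  join b7 pred b5: b5→b2 stop@b1
  join b7 pred b6: b6 stop@b1
  b0 → ∅
  b1 → {b1}
  b2 → {b1,b3,b6,b7}
  b3 → {b1,b6}
  b4 → {b1}
  b5 → {b1,b6,b7}
  b6 → {b7}
  b7 → ∅

φ for j: defs {b0,b5,b7}
  DF⁺ = {b1,b6,b7}

Answer: ["b1", "b6", "b7"]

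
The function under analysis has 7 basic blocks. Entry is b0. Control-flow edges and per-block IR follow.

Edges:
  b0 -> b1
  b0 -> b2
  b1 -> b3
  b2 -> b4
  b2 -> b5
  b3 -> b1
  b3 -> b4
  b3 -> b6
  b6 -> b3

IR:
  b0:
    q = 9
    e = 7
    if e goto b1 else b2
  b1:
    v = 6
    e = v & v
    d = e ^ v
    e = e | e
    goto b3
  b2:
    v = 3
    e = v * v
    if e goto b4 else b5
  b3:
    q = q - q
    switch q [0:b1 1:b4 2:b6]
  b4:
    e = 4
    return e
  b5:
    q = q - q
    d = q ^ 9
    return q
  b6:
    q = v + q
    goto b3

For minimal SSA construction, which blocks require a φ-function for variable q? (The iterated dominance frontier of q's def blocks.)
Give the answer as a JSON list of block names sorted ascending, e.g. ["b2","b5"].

Answer: ["b1", "b3", "b4"]

Derivation:
idom tree: b1←b0 b2←b0 b3←b1 b4←b0 b5←b2 b6←b3
Dom∩ at merges:
  b1: preds {b0,b3}: {b0} ∩ {b0,b1,b3} = {b0}; idom=b0
  b3: preds {b1,b6}: {b0,b1} ∩ {b0,b1,b3,b6} = {b0,b1}; idom=b1
  b4: preds {b2,b3}: {b0,b2} ∩ {b0,b1,b3} = {b0}; idom=b0

DF derivation:
  join b1 pred b0: · stop@b0
  join b1 pred b3: b3→b1 stop@b0
  join b3 pred b1: · stop@b1
  join b3 pred b6: b6→b3 stop@b1
  join b4 pred b2: b2 stop@b0
  join b4 pred b3: b3→b1 stop@b0
  DF(b0)=∅
  DF(b1)={b1,b4}
  DF(b2)={b4}
  DF(b3)={b1,b3,b4}
  DF(b4)=∅
  DF(b5)=∅
  DF(b6)={b3}

φ for q: defs {b0,b3,b5,b6}
  DF⁺ = {b1,b3,b4}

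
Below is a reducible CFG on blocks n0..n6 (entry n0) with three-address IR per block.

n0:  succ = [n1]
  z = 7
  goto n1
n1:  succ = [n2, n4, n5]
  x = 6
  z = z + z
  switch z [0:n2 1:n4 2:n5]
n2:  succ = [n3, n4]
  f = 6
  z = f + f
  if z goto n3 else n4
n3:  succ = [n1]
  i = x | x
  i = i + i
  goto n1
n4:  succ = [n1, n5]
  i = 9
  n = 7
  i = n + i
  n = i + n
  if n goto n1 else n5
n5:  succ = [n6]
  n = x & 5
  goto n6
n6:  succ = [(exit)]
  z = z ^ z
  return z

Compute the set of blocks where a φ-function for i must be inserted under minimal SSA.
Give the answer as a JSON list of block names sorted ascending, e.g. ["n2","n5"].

idom tree: n1←n0 n2←n1 n3←n2 n4←n1 n5←n1 n6←n5
Dom∩ at merges:
  n1: preds {n0,n3,n4}: {n0} ∩ {n0,n1,n2,n3} ∩ {n0,n1,n4} = {n0}; idom=n0
  n4: preds {n1,n2}: {n0,n1} ∩ {n0,n1,n2} = {n0,n1}; idom=n1
  n5: preds {n1,n4}: {n0,n1} ∩ {n0,n1,n4} = {n0,n1}; idom=n1

Frontier:
  n1←n0: walk · to n0
  n1←n3: walk n3→n2→n1 to n0
  n1←n4: walk n4→n1 to n0
  n4←n1: walk · to n1
  n4←n2: walk n2 to n1
  n5←n1: walk · to n1
  n5←n4: walk n4 to n1
  DF(n0)=∅
  DF(n1)={n1}
  DF(n2)={n1,n4}
  DF(n3)={n1}
  DF(n4)={n1,n5}
  DF(n5)=∅
  DF(n6)=∅

φ for i: defs {n3,n4}
  DF⁺ = {n1,n5}

Answer: ["n1", "n5"]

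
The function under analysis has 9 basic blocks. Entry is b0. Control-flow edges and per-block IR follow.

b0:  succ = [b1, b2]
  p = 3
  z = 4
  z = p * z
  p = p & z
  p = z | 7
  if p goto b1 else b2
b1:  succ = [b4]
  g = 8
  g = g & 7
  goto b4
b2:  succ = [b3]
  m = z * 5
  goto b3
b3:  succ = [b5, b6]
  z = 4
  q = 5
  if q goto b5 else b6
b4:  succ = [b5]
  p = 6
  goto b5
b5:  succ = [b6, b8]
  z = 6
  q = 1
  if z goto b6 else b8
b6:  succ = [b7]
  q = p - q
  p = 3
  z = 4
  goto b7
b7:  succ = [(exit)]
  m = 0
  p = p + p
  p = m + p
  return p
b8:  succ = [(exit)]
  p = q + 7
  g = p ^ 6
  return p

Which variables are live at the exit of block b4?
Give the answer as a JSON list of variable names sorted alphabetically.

Answer: ["p"]

Derivation:
def/use:
  b0 def {p,z} use ∅
  b1 def {g} use ∅
  b2 def {m} use {z}
  b3 def {q,z} use ∅
  b4 def {p} use ∅
  b5 def {q,z} use ∅
  b6 def {p,q,z} use {p,q}
  b7 def {m,p} use {p}
  b8 def {g,p} use {q}

Liveness:
  live b0: ∅→{p,z}
  live b1: ∅→∅
  live b2: {p,z}→{p}
  live b3: {p}→{p,q}
  live b4: ∅→{p}
  live b5: {p}→{p,q}
  live b6: {p,q}→{p}
  live b7: {p}→∅
  live b8: {q}→∅

live-out(b4) = ["p"]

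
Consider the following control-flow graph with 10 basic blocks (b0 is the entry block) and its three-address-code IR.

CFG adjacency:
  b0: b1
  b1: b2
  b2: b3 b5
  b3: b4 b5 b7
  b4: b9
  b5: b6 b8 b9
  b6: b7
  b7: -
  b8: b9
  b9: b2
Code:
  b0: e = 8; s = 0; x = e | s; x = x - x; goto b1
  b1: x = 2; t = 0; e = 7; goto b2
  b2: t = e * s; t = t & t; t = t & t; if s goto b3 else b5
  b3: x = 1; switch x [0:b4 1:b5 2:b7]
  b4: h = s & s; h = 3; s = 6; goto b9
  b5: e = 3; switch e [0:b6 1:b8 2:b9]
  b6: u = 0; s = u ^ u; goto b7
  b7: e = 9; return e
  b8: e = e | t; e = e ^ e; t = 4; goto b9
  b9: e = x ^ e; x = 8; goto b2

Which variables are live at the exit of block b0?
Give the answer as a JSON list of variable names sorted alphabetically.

Answer: ["s"]

Analysis:
def/use:
  b0: {e,s,x} / ∅
  b1: {e,t,x} / ∅
  b2: {t} / {e,s}
  b3: {x} / ∅
  b4: {h,s} / {s}
  b5: {e} / ∅
  b6: {s,u} / ∅
  b7: {e} / ∅
  b8: {e,t} / {e,t}
  b9: {e,x} / {e,x}

Backward fixpoint:
  b0 li=∅ lo={s}
  b1 li={s} lo={e,s,x}
  b2 li={e,s,x} lo={e,s,t,x}
  b3 li={e,s,t} lo={e,s,t,x}
  b4 li={e,s,x} lo={e,s,x}
  b5 li={s,t,x} lo={e,s,t,x}
  b6 li=∅ lo=∅
  b7 li=∅ lo=∅
  b8 li={e,s,t,x} lo={e,s,x}
  b9 li={e,s,x} lo={e,s,x}

live-out(b0) = ["s"]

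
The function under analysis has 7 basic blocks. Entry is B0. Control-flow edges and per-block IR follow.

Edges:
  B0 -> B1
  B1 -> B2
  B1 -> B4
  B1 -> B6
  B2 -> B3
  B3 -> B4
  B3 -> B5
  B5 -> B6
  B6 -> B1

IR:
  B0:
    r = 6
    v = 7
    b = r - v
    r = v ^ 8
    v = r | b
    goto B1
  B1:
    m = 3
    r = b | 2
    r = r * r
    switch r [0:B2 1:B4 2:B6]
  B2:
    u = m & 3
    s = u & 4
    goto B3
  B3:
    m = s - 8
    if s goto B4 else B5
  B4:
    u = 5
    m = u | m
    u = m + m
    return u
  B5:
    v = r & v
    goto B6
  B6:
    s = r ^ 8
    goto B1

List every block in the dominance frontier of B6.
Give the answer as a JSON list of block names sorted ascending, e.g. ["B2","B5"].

idom tree: B1←B0 B2←B1 B3←B2 B4←B1 B5←B3 B6←B1
Join-block Dom:
  B1: preds {B0,B6}: {B0} ∩ {B0,B1,B6} = {B0}; idom=B0
  B4: preds {B1,B3}: {B0,B1} ∩ {B0,B1,B2,B3} = {B0,B1}; idom=B1
  B6: preds {B1,B5}: {B0,B1} ∩ {B0,B1,B2,B3,B5} = {B0,B1}; idom=B1

Frontier:
  join B1 pred B0: · stop@B0
  join B1 pred B6: B6→B1 stop@B0
  join B4 pred B1: · stop@B1
  join B4 pred B3: B3→B2 stop@B1
  join B6 pred B1: · stop@B1
  join B6 pred B5: B5→B3→B2 stop@B1
  DF(B0)=∅
  DF(B1)={B1}
  DF(B2)={B4,B6}
  DF(B3)={B4,B6}
  DF(B4)=∅
  DF(B5)={B6}
  DF(B6)={B1}

DF(B6) = ["B1"]

Answer: ["B1"]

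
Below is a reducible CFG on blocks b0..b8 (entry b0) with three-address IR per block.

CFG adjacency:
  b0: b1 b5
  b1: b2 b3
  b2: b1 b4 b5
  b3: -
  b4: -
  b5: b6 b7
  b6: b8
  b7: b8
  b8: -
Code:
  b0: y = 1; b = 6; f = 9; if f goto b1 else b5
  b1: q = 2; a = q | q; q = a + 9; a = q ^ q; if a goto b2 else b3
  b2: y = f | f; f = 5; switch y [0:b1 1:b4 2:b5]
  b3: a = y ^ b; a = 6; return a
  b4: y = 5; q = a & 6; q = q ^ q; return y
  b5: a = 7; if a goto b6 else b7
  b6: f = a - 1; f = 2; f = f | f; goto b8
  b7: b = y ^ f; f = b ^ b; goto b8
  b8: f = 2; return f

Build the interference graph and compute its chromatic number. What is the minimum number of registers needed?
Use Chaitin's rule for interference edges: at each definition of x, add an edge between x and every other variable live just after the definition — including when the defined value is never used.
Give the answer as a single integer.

Answer: 4

Derivation:
Per-block:
  b0 def {b,f,y} use ∅
  b1 def {a,q} use ∅
  b2 def {f,y} use {f}
  b3 def {a} use {b,y}
  b4 def {q,y} use {a}
  b5 def {a} use ∅
  b6 def {f} use {a}
  b7 def {b,f} use {f,y}
  b8 def {f} use ∅

Backward fixpoint:
  live b0: ∅→{b,f,y}
  live b1: {b,f,y}→{a,b,f,y}
  live b2: {a,b,f}→{a,b,f,y}
  live b3: {b,y}→∅
  live b4: {a}→∅
  live b5: {f,y}→{a,f,y}
  live b6: {a}→∅
  live b7: {f,y}→∅
  live b8: ∅→∅

Conflict graph:
  a: {b,f,y}
  b: {a,f,q,y}
  f: {a,b,q,y}
  q: {b,f,y}
  y: {a,b,f,q}

Colouring:
  {a,b,f,y} pairwise interfere (4-clique) ⇒ χ ≥ 4
  4-colouring: r0={b}  r1={f}  r2={y}  r3={a,q}
  χ = 4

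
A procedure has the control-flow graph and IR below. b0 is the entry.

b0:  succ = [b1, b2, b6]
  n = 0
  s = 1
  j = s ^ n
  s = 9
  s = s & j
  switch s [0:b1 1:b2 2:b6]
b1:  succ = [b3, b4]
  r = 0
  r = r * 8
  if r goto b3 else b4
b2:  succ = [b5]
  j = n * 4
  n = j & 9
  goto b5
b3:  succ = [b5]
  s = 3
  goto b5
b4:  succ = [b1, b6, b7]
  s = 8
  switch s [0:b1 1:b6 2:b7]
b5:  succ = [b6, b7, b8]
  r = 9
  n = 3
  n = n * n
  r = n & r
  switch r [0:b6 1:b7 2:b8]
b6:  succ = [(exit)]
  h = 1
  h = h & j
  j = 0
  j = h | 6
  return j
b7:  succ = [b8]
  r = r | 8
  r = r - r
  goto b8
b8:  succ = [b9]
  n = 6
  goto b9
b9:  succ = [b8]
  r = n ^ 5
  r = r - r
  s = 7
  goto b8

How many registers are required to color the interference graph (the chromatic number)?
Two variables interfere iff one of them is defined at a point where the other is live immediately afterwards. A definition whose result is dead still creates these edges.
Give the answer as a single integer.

def/use:
  b0 def {j,n,s} use ∅
  b1 def {r} use ∅
  b2 def {j,n} use {n}
  b3 def {s} use ∅
  b4 def {s} use ∅
  b5 def {n,r} use ∅
  b6 def {h,j} use {j}
  b7 def {r} use {r}
  b8 def {n} use ∅
  b9 def {r,s} use {n}

Backward fixpoint:
  live b0: ∅→{j,n}
  live b1: {j}→{j,r}
  live b2: {n}→{j}
  live b3: {j}→{j}
  live b4: {j,r}→{j,r}
  live b5: {j}→{j,r}
  live b6: {j}→∅
  live b7: {r}→∅
  live b8: ∅→{n}
  live b9: {n}→∅

Interfere edges:
  h↔{j}
  j↔{h,n,r,s}
  n↔{j,r,s}
  r↔{j,n,s}
  s↔{j,n,r}

Registers:
  {j,n,r,s} pairwise interfere (4-clique) ⇒ χ ≥ 4
  4-colouring: R0={j}  R1={h,n}  R2={r}  R3={s}
  χ = 4

Answer: 4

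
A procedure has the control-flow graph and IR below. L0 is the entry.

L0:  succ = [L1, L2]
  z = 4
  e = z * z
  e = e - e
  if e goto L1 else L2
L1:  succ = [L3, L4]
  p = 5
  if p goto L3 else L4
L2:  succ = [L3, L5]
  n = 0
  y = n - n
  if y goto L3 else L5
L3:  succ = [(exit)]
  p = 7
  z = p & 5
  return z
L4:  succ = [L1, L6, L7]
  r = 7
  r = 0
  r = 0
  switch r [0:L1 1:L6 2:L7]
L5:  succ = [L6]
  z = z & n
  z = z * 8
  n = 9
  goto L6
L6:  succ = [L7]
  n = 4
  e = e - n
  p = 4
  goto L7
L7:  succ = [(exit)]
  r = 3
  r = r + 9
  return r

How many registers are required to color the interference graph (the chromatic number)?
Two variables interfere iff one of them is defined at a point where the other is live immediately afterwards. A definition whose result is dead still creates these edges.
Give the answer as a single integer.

Answer: 4

Analysis:
Block summaries:
  L0: def={e,z} ue=∅
  L1: def={p} ue=∅
  L2: def={n,y} ue=∅
  L3: def={p,z} ue=∅
  L4: def={r} ue=∅
  L5: def={n,z} ue={n,z}
  L6: def={e,n,p} ue={e}
  L7: def={r} ue=∅

Live sets:
  live L0: ∅→{e,z}
  live L1: {e}→{e}
  live L2: {e,z}→{e,n,z}
  live L3: ∅→∅
  live L4: {e}→{e}
  live L5: {e,n,z}→{e}
  live L6: {e}→∅
  live L7: ∅→∅

Interfere edges:
  e — {n,p,r,y,z}
  n — {e,y,z}
  p — {e}
  r — {e}
  y — {e,n,z}
  z — {e,n,y}

Colouring:
  lower bound: {e,n,y,z} mutually conflict ⇒ χ ≥ 4
  assign e→c0 n→c1 p→c1 r→c1 y→c2 z→c3 — no edge inside a register ⇒ χ ≤ 4
  χ = 4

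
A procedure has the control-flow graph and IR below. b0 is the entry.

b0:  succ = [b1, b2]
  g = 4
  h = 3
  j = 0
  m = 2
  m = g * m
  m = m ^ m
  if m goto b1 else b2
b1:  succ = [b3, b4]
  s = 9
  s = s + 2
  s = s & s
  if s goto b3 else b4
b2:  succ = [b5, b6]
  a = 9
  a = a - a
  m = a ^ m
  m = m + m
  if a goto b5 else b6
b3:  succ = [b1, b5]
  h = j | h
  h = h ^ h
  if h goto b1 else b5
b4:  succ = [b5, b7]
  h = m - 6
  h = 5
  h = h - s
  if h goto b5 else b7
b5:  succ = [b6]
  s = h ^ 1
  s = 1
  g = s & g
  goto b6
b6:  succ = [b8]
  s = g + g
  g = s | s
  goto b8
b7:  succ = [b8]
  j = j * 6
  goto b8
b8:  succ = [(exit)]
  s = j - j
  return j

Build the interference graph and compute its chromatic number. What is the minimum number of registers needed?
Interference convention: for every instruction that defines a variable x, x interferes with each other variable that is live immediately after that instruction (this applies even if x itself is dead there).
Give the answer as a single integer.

Block summaries:
  b0: def={g,h,j,m} ue=∅
  b1: def={s} ue=∅
  b2: def={a,m} ue={m}
  b3: def={h} ue={h,j}
  b4: def={h} ue={m,s}
  b5: def={g,s} ue={g,h}
  b6: def={g,s} ue={g}
  b7: def={j} ue={j}
  b8: def={s} ue={j}

Liveness:
  b0 li=∅ lo={g,h,j,m}
  b1 li={g,h,j,m} lo={g,h,j,m,s}
  b2 li={g,h,j,m} lo={g,h,j}
  b3 li={g,h,j,m} lo={g,h,j,m}
  b4 li={g,j,m,s} lo={g,h,j}
  b5 li={g,h,j} lo={g,j}
  b6 li={g,j} lo={j}
  b7 li={j} lo={j}
  b8 li={j} lo=∅

Interference:
  a — {g,h,j,m}
  g — {a,h,j,m,s}
  h — {a,g,j,m,s}
  j — {a,g,h,m,s}
  m — {a,g,h,j,s}
  s — {g,h,j,m}

Chromatic number:
  clique {a,g,h,j,m} ⇒ need ≥ 5
  5-colouring: r0={g}  r1={h}  r2={j}  r3={m}  r4={a,s}
  χ = 5

Answer: 5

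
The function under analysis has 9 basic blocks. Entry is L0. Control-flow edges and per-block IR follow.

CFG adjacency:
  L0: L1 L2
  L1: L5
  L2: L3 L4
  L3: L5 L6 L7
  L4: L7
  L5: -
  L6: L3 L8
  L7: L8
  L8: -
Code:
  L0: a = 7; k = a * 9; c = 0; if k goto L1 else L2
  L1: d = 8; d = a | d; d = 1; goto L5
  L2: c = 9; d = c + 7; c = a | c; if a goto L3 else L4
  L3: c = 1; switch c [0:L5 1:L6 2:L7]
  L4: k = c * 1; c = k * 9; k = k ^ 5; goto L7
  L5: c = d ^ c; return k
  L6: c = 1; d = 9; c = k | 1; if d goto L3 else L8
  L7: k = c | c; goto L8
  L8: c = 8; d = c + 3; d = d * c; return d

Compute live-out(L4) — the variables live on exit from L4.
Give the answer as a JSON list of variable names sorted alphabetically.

def/use:
  L0 def {a,c,k} use ∅
  L1 def {d} use {a}
  L2 def {c,d} use {a}
  L3 def {c} use ∅
  L4 def {c,k} use {c}
  L5 def {c} use {c,d,k}
  L6 def {c,d} use {k}
  L7 def {k} use {c}
  L8 def {c,d} use ∅

Liveness:
  live L0: ∅→{a,c,k}
  live L1: {a,c,k}→{c,d,k}
  live L2: {a,k}→{c,d,k}
  live L3: {d,k}→{c,d,k}
  live L4: {c}→{c}
  live L5: {c,d,k}→∅
  live L6: {k}→{d,k}
  live L7: {c}→∅
  live L8: ∅→∅

live-out(L4) = ["c"]

Answer: ["c"]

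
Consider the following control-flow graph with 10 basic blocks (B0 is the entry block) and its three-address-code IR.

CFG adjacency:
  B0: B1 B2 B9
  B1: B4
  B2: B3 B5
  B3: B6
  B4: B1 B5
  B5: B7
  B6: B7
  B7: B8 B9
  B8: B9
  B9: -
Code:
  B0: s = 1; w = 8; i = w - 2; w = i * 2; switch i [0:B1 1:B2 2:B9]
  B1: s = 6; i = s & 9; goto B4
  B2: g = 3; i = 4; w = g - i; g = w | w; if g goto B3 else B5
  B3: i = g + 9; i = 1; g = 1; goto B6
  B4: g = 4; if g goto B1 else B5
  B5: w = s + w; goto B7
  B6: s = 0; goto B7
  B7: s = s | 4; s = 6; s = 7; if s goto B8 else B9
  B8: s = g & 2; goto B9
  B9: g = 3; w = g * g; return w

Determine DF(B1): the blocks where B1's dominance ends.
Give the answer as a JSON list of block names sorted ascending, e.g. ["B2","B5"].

idom tree: B1←B0 B2←B0 B3←B2 B4←B1 B5←B0 B6←B3 B7←B0 B8←B7 B9←B0
Join-block Dom:
  B1: preds {B0,B4}: {B0} ∩ {B0,B1,B4} = {B0}; idom=B0
  B5: preds {B2,B4}: {B0,B2} ∩ {B0,B1,B4} = {B0}; idom=B0
  B7: preds {B5,B6}: {B0,B5} ∩ {B0,B2,B3,B6} = {B0}; idom=B0
  B9: preds {B0,B7,B8}: {B0} ∩ {B0,B7} ∩ {B0,B7,B8} = {B0}; idom=B0

Frontier:
  B1←B0: walk · to B0
  B1←B4: walk B4→B1 to B0
  B5←B2: walk B2 to B0
  B5←B4: walk B4→B1 to B0
  B7←B5: walk B5 to B0
  B7←B6: walk B6→B3→B2 to B0
  B9←B0: walk · to B0
  B9←B7: walk B7 to B0
  B9←B8: walk B8→B7 to B0
  B0 → ∅
  B1 → {B1,B5}
  B2 → {B5,B7}
  B3 → {B7}
  B4 → {B1,B5}
  B5 → {B7}
  B6 → {B7}
  B7 → {B9}
  B8 → {B9}
  B9 → ∅

DF(B1) = ["B1", "B5"]

Answer: ["B1", "B5"]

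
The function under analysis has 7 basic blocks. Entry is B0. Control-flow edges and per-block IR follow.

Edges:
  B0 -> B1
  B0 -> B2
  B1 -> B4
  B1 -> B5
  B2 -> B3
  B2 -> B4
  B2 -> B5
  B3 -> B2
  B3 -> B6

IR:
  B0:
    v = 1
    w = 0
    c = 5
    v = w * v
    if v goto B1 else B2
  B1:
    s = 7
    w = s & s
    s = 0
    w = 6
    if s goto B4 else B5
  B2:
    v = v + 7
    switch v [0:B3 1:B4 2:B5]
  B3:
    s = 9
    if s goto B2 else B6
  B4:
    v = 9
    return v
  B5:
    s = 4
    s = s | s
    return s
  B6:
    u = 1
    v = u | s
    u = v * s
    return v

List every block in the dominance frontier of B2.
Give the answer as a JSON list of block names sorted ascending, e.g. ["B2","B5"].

idom tree: B1←B0 B2←B0 B3←B2 B4←B0 B5←B0 B6←B3
Dom at joins:
  B2: preds {B0,B3}: {B0} ∩ {B0,B2,B3} = {B0}; idom=B0
  B4: preds {B1,B2}: {B0,B1} ∩ {B0,B2} = {B0}; idom=B0
  B5: preds {B1,B2}: {B0,B1} ∩ {B0,B2} = {B0}; idom=B0

DF walk-up:
  B2←B0: walk · to B0
  B2←B3: walk B3→B2 to B0
  B4←B1: walk B1 to B0
  B4←B2: walk B2 to B0
  B5←B1: walk B1 to B0
  B5←B2: walk B2 to B0
  B0: DF=∅
  B1: DF={B4,B5}
  B2: DF={B2,B4,B5}
  B3: DF={B2}
  B4: DF=∅
  B5: DF=∅
  B6: DF=∅

DF(B2) = ["B2", "B4", "B5"]

Answer: ["B2", "B4", "B5"]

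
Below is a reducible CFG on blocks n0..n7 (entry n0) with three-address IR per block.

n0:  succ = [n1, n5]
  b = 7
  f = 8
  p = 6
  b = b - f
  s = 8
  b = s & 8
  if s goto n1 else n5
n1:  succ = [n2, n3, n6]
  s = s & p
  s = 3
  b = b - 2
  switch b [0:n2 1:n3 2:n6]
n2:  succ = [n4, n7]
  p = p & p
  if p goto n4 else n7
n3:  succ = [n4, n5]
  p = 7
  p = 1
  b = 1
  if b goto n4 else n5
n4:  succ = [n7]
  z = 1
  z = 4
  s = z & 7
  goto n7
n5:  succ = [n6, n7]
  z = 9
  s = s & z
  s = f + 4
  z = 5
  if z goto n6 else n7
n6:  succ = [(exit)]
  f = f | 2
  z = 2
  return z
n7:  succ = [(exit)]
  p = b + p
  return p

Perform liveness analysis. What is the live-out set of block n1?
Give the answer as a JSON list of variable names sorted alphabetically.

Answer: ["b", "f", "p", "s"]

Working:
def/use:
  n0: def={b,f,p,s} ue=∅
  n1: def={b,s} ue={b,p,s}
  n2: def={p} ue={p}
  n3: def={b,p} ue=∅
  n4: def={s,z} ue=∅
  n5: def={s,z} ue={f,s}
  n6: def={f,z} ue={f}
  n7: def={p} ue={b,p}

Live sets:
  n0 li=∅ lo={b,f,p,s}
  n1 li={b,f,p,s} lo={b,f,p,s}
  n2 li={b,p} lo={b,p}
  n3 li={f,s} lo={b,f,p,s}
  n4 li={b,p} lo={b,p}
  n5 li={b,f,p,s} lo={b,f,p}
  n6 li={f} lo=∅
  n7 li={b,p} lo=∅

live-out(n1) = ["b", "f", "p", "s"]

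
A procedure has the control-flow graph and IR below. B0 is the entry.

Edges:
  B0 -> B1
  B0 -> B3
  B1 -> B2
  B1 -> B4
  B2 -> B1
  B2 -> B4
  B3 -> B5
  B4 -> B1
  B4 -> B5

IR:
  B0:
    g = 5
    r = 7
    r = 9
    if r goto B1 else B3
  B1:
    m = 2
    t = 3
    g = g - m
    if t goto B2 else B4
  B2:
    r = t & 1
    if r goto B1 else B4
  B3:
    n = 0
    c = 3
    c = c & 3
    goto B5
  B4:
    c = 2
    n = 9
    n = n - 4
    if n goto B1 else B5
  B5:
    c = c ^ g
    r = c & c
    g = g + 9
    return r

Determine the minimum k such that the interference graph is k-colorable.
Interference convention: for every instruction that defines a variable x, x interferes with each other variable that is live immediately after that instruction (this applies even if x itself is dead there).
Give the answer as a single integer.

Answer: 3

Working:
Per-block:
  B0: def={g,r} ue=∅
  B1: def={g,m,t} ue={g}
  B2: def={r} ue={t}
  B3: def={c,n} ue=∅
  B4: def={c,n} ue=∅
  B5: def={c,g,r} ue={c,g}

Live sets:
  B0: in=∅ out={g}
  B1: in={g} out={g,t}
  B2: in={g,t} out={g}
  B3: in={g} out={c,g}
  B4: in={g} out={c,g}
  B5: in={c,g} out=∅

Interference:
  c — {g,n}
  g — {c,m,n,r,t}
  m — {g,t}
  n — {c,g}
  r — {g}
  t — {g,m}

Colouring:
  clique {c,g,n} ⇒ need ≥ 3
  3-colouring: R0={g}  R1={c,m,r}  R2={n,t}
  χ = 3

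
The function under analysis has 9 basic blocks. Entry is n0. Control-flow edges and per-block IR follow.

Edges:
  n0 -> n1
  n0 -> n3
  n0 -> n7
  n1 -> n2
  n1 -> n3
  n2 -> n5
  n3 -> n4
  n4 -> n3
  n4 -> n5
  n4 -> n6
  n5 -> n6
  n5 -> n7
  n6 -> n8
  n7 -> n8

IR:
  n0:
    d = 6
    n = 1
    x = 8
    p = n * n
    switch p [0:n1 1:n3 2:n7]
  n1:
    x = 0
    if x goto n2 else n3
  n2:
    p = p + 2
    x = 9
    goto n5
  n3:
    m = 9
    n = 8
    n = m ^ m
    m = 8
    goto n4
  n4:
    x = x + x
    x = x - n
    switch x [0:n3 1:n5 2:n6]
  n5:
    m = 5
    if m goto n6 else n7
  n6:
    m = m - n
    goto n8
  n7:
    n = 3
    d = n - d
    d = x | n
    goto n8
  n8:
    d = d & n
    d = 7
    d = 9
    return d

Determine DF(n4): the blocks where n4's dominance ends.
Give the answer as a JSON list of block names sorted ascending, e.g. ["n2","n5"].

idom tree: n1←n0 n2←n1 n3←n0 n4←n3 n5←n0 n6←n0 n7←n0 n8←n0
Join-block Dom:
  n3: preds {n0,n1,n4}: {n0} ∩ {n0,n1} ∩ {n0,n3,n4} = {n0}; idom=n0
  n5: preds {n2,n4}: {n0,n1,n2} ∩ {n0,n3,n4} = {n0}; idom=n0
  n6: preds {n4,n5}: {n0,n3,n4} ∩ {n0,n5} = {n0}; idom=n0
  n7: preds {n0,n5}: {n0} ∩ {n0,n5} = {n0}; idom=n0
  n8: preds {n6,n7}: {n0,n6} ∩ {n0,n7} = {n0}; idom=n0

DF walk-up:
  join n3 pred n0: · stop@n0
  join n3 pred n1: n1 stop@n0
  join n3 pred n4: n4→n3 stop@n0
  join n5 pred n2: n2→n1 stop@n0
  join n5 pred n4: n4→n3 stop@n0
  join n6 pred n4: n4→n3 stop@n0
  join n6 pred n5: n5 stop@n0
  join n7 pred n0: · stop@n0
  join n7 pred n5: n5 stop@n0
  join n8 pred n6: n6 stop@n0
  join n8 pred n7: n7 stop@n0
  DF(n0)=∅
  DF(n1)={n3,n5}
  DF(n2)={n5}
  DF(n3)={n3,n5,n6}
  DF(n4)={n3,n5,n6}
  DF(n5)={n6,n7}
  DF(n6)={n8}
  DF(n7)={n8}
  DF(n8)=∅

DF(n4) = ["n3", "n5", "n6"]

Answer: ["n3", "n5", "n6"]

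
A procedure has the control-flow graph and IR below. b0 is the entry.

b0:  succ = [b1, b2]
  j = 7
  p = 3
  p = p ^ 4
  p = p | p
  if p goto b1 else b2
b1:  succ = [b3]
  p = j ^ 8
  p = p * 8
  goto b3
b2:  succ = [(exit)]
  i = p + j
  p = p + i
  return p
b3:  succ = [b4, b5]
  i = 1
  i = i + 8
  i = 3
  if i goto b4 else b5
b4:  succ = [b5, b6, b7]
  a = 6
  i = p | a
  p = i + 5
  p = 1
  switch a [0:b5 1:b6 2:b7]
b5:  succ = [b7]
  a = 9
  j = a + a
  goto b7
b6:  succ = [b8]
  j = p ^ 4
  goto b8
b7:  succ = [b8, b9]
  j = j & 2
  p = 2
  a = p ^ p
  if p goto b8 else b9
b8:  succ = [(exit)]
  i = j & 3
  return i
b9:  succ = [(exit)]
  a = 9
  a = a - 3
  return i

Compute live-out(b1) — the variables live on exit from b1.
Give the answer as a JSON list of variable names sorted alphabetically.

Block summaries:
  b0: {j,p} / ∅
  b1: {p} / {j}
  b2: {i,p} / {j,p}
  b3: {i} / ∅
  b4: {a,i,p} / {p}
  b5: {a,j} / ∅
  b6: {j} / {p}
  b7: {a,j,p} / {j}
  b8: {i} / {j}
  b9: {a} / {i}

Live sets:
  b0 li=∅ lo={j,p}
  b1 li={j} lo={j,p}
  b2 li={j,p} lo=∅
  b3 li={j,p} lo={i,j,p}
  b4 li={j,p} lo={i,j,p}
  b5 li={i} lo={i,j}
  b6 li={p} lo={j}
  b7 li={i,j} lo={i,j}
  b8 li={j} lo=∅
  b9 li={i} lo=∅

live-out(b1) = ["j", "p"]

Answer: ["j", "p"]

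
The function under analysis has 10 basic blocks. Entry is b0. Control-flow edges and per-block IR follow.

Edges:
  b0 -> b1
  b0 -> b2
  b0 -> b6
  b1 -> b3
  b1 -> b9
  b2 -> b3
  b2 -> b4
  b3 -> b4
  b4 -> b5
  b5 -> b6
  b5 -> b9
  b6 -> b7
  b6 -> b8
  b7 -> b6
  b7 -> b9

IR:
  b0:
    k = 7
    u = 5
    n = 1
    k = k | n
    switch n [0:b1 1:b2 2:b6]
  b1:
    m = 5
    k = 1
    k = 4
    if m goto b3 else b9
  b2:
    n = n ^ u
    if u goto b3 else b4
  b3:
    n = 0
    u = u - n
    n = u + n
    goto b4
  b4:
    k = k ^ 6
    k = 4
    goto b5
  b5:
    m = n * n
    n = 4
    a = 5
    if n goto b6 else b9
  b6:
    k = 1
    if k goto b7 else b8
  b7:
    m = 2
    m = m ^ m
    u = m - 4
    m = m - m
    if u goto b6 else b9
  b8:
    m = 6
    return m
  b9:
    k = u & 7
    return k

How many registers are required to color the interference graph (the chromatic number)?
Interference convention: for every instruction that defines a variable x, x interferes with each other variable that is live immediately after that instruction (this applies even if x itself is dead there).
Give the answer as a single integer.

Answer: 3

Analysis:
Per-block:
  b0 def {k,n,u} use ∅
  b1 def {k,m} use ∅
  b2 def {n} use {n,u}
  b3 def {n,u} use {u}
  b4 def {k} use {k}
  b5 def {a,m,n} use {n}
  b6 def {k} use ∅
  b7 def {m,u} use ∅
  b8 def {m} use ∅
  b9 def {k} use {u}

Liveness:
  live b0: ∅→{k,n,u}
  live b1: {u}→{k,u}
  live b2: {k,n,u}→{k,n,u}
  live b3: {k,u}→{k,n,u}
  live b4: {k,n,u}→{n,u}
  live b5: {n,u}→{u}
  live b6: ∅→∅
  live b7: ∅→{u}
  live b8: ∅→∅
  live b9: {u}→∅

Interfere edges:
  a — {n,u}
  k — {m,n,u}
  m — {k,u}
  n — {a,k,u}
  u — {a,k,m,n}

Registers:
  lower bound: {a,n,u} mutually conflict ⇒ χ ≥ 3
  3-colouring: R0={u}  R1={a,k}  R2={m,n}
  χ = 3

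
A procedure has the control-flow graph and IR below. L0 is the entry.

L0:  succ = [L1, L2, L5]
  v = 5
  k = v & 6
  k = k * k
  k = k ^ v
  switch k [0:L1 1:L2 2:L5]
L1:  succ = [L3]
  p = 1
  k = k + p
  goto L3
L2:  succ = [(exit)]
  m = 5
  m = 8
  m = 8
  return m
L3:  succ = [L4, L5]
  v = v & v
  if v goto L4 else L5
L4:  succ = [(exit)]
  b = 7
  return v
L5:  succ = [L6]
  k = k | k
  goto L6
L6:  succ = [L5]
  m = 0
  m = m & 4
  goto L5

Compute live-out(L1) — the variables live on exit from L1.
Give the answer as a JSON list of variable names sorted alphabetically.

Answer: ["k", "v"]

Derivation:
Block summaries:
  L0: {k,v} / ∅
  L1: {k,p} / {k}
  L2: {m} / ∅
  L3: {v} / {v}
  L4: {b} / {v}
  L5: {k} / {k}
  L6: {m} / ∅

Live sets:
  live L0: ∅→{k,v}
  live L1: {k,v}→{k,v}
  live L2: ∅→∅
  live L3: {k,v}→{k,v}
  live L4: {v}→∅
  live L5: {k}→{k}
  live L6: {k}→{k}

live-out(L1) = ["k", "v"]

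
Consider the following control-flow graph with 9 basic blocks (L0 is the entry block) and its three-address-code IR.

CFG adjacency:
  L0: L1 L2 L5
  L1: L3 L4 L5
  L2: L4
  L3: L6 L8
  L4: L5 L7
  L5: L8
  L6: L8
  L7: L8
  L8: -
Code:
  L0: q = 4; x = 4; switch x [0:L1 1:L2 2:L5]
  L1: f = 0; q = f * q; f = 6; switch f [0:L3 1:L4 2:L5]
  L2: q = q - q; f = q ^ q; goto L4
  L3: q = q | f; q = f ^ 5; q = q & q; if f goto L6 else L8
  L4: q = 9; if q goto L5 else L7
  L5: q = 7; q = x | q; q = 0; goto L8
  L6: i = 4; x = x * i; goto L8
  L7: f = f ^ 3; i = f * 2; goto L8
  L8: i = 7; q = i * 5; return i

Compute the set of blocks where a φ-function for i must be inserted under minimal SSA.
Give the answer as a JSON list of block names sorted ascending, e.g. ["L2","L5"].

Answer: ["L8"]

Derivation:
idom tree: L1←L0 L2←L0 L3←L1 L4←L0 L5←L0 L6←L3 L7←L4 L8←L0
Dom at joins:
  L4: preds {L1,L2}: {L0,L1} ∩ {L0,L2} = {L0}; idom=L0
  L5: preds {L0,L1,L4}: {L0} ∩ {L0,L1} ∩ {L0,L4} = {L0}; idom=L0
  L8: preds {L3,L5,L6,L7}: {L0,L1,L3} ∩ {L0,L5} ∩ {L0,L1,L3,L6} ∩ {L0,L4,L7} = {L0}; idom=L0

Frontier:
  L4←L1: walk L1 to L0
  L4←L2: walk L2 to L0
  L5←L0: walk · to L0
  L5←L1: walk L1 to L0
  L5←L4: walk L4 to L0
  L8←L3: walk L3→L1 to L0
  L8←L5: walk L5 to L0
  L8←L6: walk L6→L3→L1 to L0
  L8←L7: walk L7→L4 to L0
  L0: DF=∅
  L1: DF={L4,L5,L8}
  L2: DF={L4}
  L3: DF={L8}
  L4: DF={L5,L8}
  L5: DF={L8}
  L6: DF={L8}
  L7: DF={L8}
  L8: DF=∅

φ for i: defs {L6,L7,L8}
  DF⁺ = {L8}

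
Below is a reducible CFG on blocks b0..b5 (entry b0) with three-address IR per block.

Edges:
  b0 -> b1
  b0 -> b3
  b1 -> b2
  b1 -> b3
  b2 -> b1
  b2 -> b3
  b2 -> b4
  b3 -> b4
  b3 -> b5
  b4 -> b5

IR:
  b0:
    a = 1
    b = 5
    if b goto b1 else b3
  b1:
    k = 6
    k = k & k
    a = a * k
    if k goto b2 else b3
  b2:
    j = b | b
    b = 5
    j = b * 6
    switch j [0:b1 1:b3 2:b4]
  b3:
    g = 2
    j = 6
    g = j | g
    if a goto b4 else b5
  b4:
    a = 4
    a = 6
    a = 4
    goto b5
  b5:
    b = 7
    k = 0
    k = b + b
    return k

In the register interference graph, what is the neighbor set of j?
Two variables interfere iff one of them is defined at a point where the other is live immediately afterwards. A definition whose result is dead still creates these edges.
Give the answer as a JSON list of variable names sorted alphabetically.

Answer: ["a", "b", "g"]

Working:
Block summaries:
  b0: {a,b} / ∅
  b1: {a,k} / {a}
  b2: {b,j} / {b}
  b3: {g,j} / {a}
  b4: {a} / ∅
  b5: {b,k} / ∅

Backward fixpoint:
  b0: in=∅ out={a,b}
  b1: in={a,b} out={a,b}
  b2: in={a,b} out={a,b}
  b3: in={a} out=∅
  b4: in=∅ out=∅
  b5: in=∅ out=∅

Conflict graph:
  a: {b,g,j,k}
  b: {a,j,k}
  g: {a,j}
  j: {a,b,g}
  k: {a,b}

N(j) = ["a", "b", "g"]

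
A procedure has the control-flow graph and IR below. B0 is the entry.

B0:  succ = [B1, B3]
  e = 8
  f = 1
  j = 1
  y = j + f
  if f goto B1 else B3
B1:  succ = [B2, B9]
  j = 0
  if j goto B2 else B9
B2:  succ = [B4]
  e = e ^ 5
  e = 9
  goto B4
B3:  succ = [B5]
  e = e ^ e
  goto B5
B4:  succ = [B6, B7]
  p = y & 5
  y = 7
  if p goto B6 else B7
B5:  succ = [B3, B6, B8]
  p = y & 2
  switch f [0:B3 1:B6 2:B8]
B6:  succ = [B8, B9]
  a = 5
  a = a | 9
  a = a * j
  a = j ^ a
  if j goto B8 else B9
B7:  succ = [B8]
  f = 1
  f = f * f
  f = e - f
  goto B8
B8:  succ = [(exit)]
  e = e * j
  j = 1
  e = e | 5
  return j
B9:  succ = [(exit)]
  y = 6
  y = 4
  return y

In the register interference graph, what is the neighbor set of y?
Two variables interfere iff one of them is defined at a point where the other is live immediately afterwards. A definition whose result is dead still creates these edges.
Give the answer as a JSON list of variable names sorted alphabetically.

Per-block:
  B0: {e,f,j,y} / ∅
  B1: {j} / ∅
  B2: {e} / {e}
  B3: {e} / {e}
  B4: {p,y} / {y}
  B5: {p} / {f,y}
  B6: {a} / {j}
  B7: {f} / {e}
  B8: {e,j} / {e,j}
  B9: {y} / ∅

Live sets:
  live B0: ∅→{e,f,j,y}
  live B1: {e,y}→{e,j,y}
  live B2: {e,j,y}→{e,j,y}
  live B3: {e,f,j,y}→{e,f,j,y}
  live B4: {e,j,y}→{e,j}
  live B5: {e,f,j,y}→{e,f,j,y}
  live B6: {e,j}→{e,j}
  live B7: {e,j}→{e,j}
  live B8: {e,j}→∅
  live B9: ∅→∅

Interference:
  a — {e,j}
  e — {a,f,j,p,y}
  f — {e,j,p,y}
  j — {a,e,f,p,y}
  p — {e,f,j,y}
  y — {e,f,j,p}

N(y) = ["e", "f", "j", "p"]

Answer: ["e", "f", "j", "p"]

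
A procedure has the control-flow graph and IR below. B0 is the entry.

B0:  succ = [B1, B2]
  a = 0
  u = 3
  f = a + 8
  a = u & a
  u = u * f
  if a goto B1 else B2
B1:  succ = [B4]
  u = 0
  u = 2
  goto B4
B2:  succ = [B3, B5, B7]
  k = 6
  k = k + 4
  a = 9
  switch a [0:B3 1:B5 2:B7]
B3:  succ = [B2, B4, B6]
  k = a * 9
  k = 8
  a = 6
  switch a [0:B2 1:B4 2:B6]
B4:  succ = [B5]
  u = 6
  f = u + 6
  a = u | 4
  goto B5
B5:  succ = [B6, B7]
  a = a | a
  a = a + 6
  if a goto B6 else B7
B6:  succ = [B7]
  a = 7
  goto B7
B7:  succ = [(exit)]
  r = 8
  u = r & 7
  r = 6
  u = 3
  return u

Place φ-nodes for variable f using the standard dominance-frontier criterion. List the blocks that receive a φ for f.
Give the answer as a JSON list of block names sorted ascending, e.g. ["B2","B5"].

Answer: ["B5", "B6", "B7"]

Working:
idom tree: B1←B0 B2←B0 B3←B2 B4←B0 B5←B0 B6←B0 B7←B0
Dom at joins:
  B2: preds {B0,B3}: {B0} ∩ {B0,B2,B3} = {B0}; idom=B0
  B4: preds {B1,B3}: {B0,B1} ∩ {B0,B2,B3} = {B0}; idom=B0
  B5: preds {B2,B4}: {B0,B2} ∩ {B0,B4} = {B0}; idom=B0
  B6: preds {B3,B5}: {B0,B2,B3} ∩ {B0,B5} = {B0}; idom=B0
  B7: preds {B2,B5,B6}: {B0,B2} ∩ {B0,B5} ∩ {B0,B6} = {B0}; idom=B0

DF derivation:
  B2←B0: walk · to B0
  B2←B3: walk B3→B2 to B0
  B4←B1: walk B1 to B0
  B4←B3: walk B3→B2 to B0
  B5←B2: walk B2 to B0
  B5←B4: walk B4 to B0
  B6←B3: walk B3→B2 to B0
  B6←B5: walk B5 to B0
  B7←B2: walk B2 to B0
  B7←B5: walk B5 to B0
  B7←B6: walk B6 to B0
  DF(B0)=∅
  DF(B1)={B4}
  DF(B2)={B2,B4,B5,B6,B7}
  DF(B3)={B2,B4,B6}
  DF(B4)={B5}
  DF(B5)={B6,B7}
  DF(B6)={B7}
  DF(B7)=∅

φ for f: defs {B0,B4}
  DF⁺ = {B5,B6,B7}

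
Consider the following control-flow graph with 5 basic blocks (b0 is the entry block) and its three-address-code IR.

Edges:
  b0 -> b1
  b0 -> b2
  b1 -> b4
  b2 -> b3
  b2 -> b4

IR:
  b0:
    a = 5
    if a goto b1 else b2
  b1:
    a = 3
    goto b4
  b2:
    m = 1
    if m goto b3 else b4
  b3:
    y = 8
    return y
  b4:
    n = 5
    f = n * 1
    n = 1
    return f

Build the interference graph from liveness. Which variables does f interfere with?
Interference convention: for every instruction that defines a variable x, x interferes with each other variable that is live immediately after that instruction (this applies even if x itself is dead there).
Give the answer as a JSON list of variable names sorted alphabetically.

Block summaries:
  b0: {a} / ∅
  b1: {a} / ∅
  b2: {m} / ∅
  b3: {y} / ∅
  b4: {f,n} / ∅

Liveness:
  b0: in=∅ out=∅
  b1: in=∅ out=∅
  b2: in=∅ out=∅
  b3: in=∅ out=∅
  b4: in=∅ out=∅

Interference:
  a: ∅
  f: {n}
  m: ∅
  n: {f}
  y: ∅

N(f) = ["n"]

Answer: ["n"]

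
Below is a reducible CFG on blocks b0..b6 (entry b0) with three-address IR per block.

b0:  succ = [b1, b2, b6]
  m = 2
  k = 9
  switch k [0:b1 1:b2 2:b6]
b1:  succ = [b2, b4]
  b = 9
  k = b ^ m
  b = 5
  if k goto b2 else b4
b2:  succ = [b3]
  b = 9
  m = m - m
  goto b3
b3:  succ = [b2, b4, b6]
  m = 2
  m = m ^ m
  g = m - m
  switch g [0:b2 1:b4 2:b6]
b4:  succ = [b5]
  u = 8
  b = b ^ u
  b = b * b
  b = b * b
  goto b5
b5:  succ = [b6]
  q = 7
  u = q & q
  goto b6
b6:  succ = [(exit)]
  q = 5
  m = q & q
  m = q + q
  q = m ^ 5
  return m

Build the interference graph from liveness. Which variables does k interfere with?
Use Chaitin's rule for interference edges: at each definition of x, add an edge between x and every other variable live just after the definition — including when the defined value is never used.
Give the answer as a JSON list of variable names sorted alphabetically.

Block summaries:
  b0: def={k,m} ue=∅
  b1: def={b,k} ue={m}
  b2: def={b,m} ue={m}
  b3: def={g,m} ue=∅
  b4: def={b,u} ue={b}
  b5: def={q,u} ue=∅
  b6: def={m,q} ue=∅

Liveness:
  b0 li=∅ lo={m}
  b1 li={m} lo={b,m}
  b2 li={m} lo={b}
  b3 li={b} lo={b,m}
  b4 li={b} lo=∅
  b5 li=∅ lo=∅
  b6 li=∅ lo=∅

Conflict graph:
  b — {g,k,m,u}
  g — {b,m}
  k — {b,m}
  m — {b,g,k,q}
  q — {m}
  u — {b}

N(k) = ["b", "m"]

Answer: ["b", "m"]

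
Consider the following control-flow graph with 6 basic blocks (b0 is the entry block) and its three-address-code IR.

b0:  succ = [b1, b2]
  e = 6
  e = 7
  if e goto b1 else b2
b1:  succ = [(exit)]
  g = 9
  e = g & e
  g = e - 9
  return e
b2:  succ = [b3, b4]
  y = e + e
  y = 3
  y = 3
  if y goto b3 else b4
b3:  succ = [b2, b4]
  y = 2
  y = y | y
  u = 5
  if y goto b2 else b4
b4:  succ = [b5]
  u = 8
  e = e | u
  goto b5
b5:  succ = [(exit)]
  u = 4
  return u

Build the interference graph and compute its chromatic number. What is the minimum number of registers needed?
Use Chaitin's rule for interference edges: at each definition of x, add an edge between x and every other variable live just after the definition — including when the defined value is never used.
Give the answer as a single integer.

Answer: 3

Analysis:
def/use:
  b0: def={e} ue=∅
  b1: def={e,g} ue={e}
  b2: def={y} ue={e}
  b3: def={u,y} ue=∅
  b4: def={e,u} ue={e}
  b5: def={u} ue=∅

Liveness:
  b0: in=∅ out={e}
  b1: in={e} out=∅
  b2: in={e} out={e}
  b3: in={e} out={e}
  b4: in={e} out=∅
  b5: in=∅ out=∅

Interfere edges:
  e — {g,u,y}
  g — {e}
  u — {e,y}
  y — {e,u}

Registers:
  {e,u,y} pairwise interfere (3-clique) ⇒ χ ≥ 3
  3-colouring: r0={e}  r1={g,u}  r2={y}
  χ = 3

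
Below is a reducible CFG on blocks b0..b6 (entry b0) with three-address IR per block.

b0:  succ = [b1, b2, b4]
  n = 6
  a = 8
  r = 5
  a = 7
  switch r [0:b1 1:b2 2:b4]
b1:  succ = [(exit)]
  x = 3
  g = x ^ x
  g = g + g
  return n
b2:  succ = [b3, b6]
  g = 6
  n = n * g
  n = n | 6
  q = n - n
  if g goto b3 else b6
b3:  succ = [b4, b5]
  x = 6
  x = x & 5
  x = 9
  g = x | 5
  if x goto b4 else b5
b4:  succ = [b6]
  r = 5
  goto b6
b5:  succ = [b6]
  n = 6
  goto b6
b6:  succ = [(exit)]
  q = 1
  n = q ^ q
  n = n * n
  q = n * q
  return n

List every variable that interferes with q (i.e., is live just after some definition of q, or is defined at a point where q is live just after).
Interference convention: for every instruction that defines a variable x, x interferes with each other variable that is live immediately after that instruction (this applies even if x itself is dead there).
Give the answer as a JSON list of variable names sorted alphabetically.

Answer: ["g", "n"]

Working:
Block summaries:
  b0: {a,n,r} / ∅
  b1: {g,x} / {n}
  b2: {g,n,q} / {n}
  b3: {g,x} / ∅
  b4: {r} / ∅
  b5: {n} / ∅
  b6: {n,q} / ∅

Live sets:
  b0 li=∅ lo={n}
  b1 li={n} lo=∅
  b2 li={n} lo=∅
  b3 li=∅ lo=∅
  b4 li=∅ lo=∅
  b5 li=∅ lo=∅
  b6 li=∅ lo=∅

Interfere edges:
  a: {n,r}
  g: {n,q,x}
  n: {a,g,q,r,x}
  q: {g,n}
  r: {a,n}
  x: {g,n}

N(q) = ["g", "n"]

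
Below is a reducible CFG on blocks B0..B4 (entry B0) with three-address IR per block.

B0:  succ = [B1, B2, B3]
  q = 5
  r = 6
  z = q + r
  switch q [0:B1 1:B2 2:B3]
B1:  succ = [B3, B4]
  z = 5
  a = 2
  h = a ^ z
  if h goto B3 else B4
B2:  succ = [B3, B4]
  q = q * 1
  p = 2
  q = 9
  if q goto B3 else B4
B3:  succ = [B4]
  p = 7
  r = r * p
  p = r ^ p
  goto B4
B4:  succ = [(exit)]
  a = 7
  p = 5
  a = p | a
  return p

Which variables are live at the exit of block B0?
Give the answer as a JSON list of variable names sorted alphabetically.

Block summaries:
  B0 def {q,r,z} use ∅
  B1 def {a,h,z} use ∅
  B2 def {p,q} use {q}
  B3 def {p,r} use {r}
  B4 def {a,p} use ∅

Live sets:
  B0 li=∅ lo={q,r}
  B1 li={r} lo={r}
  B2 li={q,r} lo={r}
  B3 li={r} lo=∅
  B4 li=∅ lo=∅

live-out(B0) = ["q", "r"]

Answer: ["q", "r"]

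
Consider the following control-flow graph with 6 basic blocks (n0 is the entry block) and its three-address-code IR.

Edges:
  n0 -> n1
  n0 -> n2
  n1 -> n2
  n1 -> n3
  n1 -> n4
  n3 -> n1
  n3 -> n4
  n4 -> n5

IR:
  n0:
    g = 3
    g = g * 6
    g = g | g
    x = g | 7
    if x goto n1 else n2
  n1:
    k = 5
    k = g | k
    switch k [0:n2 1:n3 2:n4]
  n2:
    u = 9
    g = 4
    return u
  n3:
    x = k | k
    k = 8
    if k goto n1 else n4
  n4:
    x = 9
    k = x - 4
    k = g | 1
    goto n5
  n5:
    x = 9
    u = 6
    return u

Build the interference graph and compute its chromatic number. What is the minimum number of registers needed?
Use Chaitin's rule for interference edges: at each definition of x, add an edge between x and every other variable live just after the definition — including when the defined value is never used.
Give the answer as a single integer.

Answer: 2

Analysis:
Per-block:
  n0: {g,x} / ∅
  n1: {k} / {g}
  n2: {g,u} / ∅
  n3: {k,x} / {k}
  n4: {k,x} / {g}
  n5: {u,x} / ∅

Live sets:
  n0 li=∅ lo={g}
  n1 li={g} lo={g,k}
  n2 li=∅ lo=∅
  n3 li={g,k} lo={g}
  n4 li={g} lo=∅
  n5 li=∅ lo=∅

Interfere edges:
  g: {k,u,x}
  k: {g}
  u: {g}
  x: {g}

Registers:
  {g,k} pairwise interfere (2-clique) ⇒ χ ≥ 2
  assign g→r0 k→r1 u→r1 x→r1 — no edge inside a register ⇒ χ ≤ 2
  χ = 2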